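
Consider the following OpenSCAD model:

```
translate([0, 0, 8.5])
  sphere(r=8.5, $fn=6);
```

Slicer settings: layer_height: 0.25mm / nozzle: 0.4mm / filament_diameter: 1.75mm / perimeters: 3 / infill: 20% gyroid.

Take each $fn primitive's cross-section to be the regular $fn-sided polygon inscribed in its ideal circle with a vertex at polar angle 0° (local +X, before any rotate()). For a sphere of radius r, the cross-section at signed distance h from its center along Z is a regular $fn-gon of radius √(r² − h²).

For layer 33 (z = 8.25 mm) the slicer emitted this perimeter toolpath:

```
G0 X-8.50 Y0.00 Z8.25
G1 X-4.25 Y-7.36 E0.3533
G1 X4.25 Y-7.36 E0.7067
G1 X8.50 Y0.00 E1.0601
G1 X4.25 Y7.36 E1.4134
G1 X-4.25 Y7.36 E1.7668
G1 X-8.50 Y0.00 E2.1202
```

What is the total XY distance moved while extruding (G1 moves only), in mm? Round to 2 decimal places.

51.00 mm

Sum the Euclidean lengths of each G1 segment: total = 51.00 mm.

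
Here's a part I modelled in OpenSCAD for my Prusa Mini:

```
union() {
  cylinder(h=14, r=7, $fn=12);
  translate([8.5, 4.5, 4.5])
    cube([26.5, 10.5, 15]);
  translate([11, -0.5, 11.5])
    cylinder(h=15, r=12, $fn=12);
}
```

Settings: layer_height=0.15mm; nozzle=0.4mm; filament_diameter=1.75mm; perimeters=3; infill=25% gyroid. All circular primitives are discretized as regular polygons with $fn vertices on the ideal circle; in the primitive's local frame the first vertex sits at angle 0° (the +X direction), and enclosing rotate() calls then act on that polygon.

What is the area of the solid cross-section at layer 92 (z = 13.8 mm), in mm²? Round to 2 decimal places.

At z = 13.8 mm: the r=7 cylinder gives a regular 12-gon of circumradius 7 (constant along its height) (area = (12/2)·7.000²·sin(360°/12) = 147.00 mm²); the cube at (8.5, 4.5) (footprint 26.5×10.5) is included at this height (area 278.25 mm²); the r=12 cylinder at (11, -0.5) gives a regular 12-gon of circumradius 12 (constant along its height) (area = (12/2)·12.000²·sin(360°/12) = 432.00 mm²); Merging all regions: the regions partially overlap — summed areas 857.25 mm² minus the doubly-counted overlap 142.00 mm² gives 715.25 mm² — area = 715.25 mm². Overall, the cross-section is a single solid region. Net area = 715.25 mm².

715.25 mm²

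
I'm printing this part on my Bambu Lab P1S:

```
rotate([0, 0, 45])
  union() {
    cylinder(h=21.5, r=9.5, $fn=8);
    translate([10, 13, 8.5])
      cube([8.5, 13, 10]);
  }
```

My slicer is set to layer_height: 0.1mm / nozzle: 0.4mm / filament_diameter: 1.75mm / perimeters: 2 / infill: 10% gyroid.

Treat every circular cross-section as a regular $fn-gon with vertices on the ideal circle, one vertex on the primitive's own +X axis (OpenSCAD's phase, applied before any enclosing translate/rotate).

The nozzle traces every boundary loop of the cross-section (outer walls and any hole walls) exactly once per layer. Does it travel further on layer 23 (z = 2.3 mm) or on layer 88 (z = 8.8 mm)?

layer 88 (z = 8.8 mm)

Layer 23 (z = 2.3): the r=9.5 cylinder gives a regular 8-gon of circumradius 9.5 (constant along its height) (perimeter = 2·8·9.500·sin(180°/8) = 58.17 mm); the cube at (10, 13) is not intersected at this z (z outside [8.5, 18.5]); Combining (union): only the r=9.5 cylinder is present, so the union is just that shape — boundary = 58.17 mm; (rotated 45° about Z; rotation is an isometry so areas/perimeters/island counts are preserved). So its perimeter = 58.17 mm. Layer 88 (z = 8.8): the r=9.5 cylinder contributes a regular 8-gon of circumradius 9.5 (perimeter = 2·8·9.500·sin(180°/8) = 58.17 mm); the cube at (10, 13) (footprint 8.5×13) is included at this height (perimeter 43.00 mm); Combining (union): the 2 present regions are separate (no shared area or edge), so areas and boundary lengths simply add and each stays a separate island — boundary = 101.17 mm; (rotated 45° about Z; rotation is an isometry so areas/perimeters/island counts are preserved). So its perimeter = 101.17 mm. Layer 88 is larger (101.17 vs 58.17 mm).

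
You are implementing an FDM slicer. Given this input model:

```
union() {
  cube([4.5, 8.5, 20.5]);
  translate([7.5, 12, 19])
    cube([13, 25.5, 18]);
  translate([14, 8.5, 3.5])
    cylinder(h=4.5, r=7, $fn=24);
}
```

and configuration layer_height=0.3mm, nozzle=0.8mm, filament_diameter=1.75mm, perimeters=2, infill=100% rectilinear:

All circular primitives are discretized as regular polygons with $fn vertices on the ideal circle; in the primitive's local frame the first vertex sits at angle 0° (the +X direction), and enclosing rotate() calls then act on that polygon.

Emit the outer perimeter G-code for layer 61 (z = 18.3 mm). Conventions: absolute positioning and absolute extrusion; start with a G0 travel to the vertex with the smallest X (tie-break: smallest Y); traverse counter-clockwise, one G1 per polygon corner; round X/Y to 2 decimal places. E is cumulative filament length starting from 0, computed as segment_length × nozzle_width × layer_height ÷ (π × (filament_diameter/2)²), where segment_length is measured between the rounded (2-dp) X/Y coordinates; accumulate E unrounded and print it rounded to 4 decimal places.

G0 X0.00 Y0.00 Z18.30
G1 X4.50 Y0.00 E0.4490
G1 X4.50 Y8.50 E1.2971
G1 X0.00 Y8.50 E1.7462
G1 X0.00 Y0.00 E2.5943

At z = 18.3 mm: the 4.5×8.5 cube contributes its full rectangle; the cube at (7.5, 12) does not reach this height (z outside [19, 37]); the cylinder at (14, 8.5) is absent (z outside [3.5, 8]); Combining (union): only the 4.5×8.5 cube is present, so the union is just that shape — 1 connected region. The outline is a single polygon with 4 vertices. Extrusion per mm of travel: 0.8 × 0.3 / (π × 0.875²) = 0.099780. Accumulating E over each segment gives final E = 2.5943.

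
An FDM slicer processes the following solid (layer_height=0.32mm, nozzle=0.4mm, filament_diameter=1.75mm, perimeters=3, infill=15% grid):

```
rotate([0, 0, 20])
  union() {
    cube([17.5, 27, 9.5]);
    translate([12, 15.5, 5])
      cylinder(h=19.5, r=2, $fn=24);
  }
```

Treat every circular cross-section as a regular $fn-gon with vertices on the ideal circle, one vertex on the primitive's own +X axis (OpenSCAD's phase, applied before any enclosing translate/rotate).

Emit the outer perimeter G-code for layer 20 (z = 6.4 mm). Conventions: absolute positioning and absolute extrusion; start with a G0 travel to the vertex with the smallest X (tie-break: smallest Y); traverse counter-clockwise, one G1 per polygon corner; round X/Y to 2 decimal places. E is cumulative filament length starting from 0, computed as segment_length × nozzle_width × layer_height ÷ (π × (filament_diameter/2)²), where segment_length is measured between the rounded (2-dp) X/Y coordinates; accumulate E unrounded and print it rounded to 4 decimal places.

At z = 6.4 mm: the 17.5×27 cube contributes its full rectangle; the cylinder at (12, 15.5): section is a regular 24-gon, circumradius r=2; Merging all regions: the r=2 cylinder at (12, 15.5) lies entirely inside the 17.5×27 cube, so the union is just the 17.5×27 cube — 1 connected region; (whole slice rotated 20° about Z — lengths, areas and connectivity unchanged). The outline is a single polygon with 4 vertices. Extrusion per mm of travel: 0.4 × 0.32 / (π × 0.875²) = 0.053216. Accumulating E over each segment gives final E = 4.7356.

G0 X-9.23 Y25.37 Z6.40
G1 X0.00 Y0.00 E1.4367
G1 X16.44 Y5.99 E2.3678
G1 X7.21 Y31.36 E3.8045
G1 X-9.23 Y25.37 E4.7356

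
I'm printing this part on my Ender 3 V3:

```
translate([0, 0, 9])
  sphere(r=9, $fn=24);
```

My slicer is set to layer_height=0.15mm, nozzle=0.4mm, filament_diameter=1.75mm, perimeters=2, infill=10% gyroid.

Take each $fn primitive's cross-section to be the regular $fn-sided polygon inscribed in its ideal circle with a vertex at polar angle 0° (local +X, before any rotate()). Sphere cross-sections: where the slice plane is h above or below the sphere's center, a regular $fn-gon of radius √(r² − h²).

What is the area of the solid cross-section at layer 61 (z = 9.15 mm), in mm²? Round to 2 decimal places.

251.50 mm²

At z = 9.15 mm: the r=9 sphere slices to a regular 24-gon of circumradius 8.999 (√(r²−h²) with h=0.15 from center) (area = (24/2)·8.999²·sin(360°/24) = 251.50 mm²). Overall, the cross-section is a single solid region. Net area = 251.50 mm².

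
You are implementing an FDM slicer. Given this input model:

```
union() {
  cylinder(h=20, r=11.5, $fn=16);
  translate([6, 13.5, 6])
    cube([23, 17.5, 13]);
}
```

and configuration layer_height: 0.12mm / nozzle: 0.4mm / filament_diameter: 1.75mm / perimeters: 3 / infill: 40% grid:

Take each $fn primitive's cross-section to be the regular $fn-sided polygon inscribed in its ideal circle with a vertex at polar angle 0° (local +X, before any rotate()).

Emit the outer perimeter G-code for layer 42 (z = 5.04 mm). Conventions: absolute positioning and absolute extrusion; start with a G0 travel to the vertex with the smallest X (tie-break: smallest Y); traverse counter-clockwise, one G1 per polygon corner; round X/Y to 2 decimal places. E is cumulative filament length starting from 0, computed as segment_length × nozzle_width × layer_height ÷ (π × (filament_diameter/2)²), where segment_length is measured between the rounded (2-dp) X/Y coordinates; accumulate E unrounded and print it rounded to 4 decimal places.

G0 X-11.50 Y0.00 Z5.04
G1 X-10.62 Y-4.40 E0.0895
G1 X-8.13 Y-8.13 E0.1790
G1 X-4.40 Y-10.62 E0.2685
G1 X0.00 Y-11.50 E0.3581
G1 X4.40 Y-10.62 E0.4476
G1 X8.13 Y-8.13 E0.5371
G1 X10.62 Y-4.40 E0.6266
G1 X11.50 Y0.00 E0.7162
G1 X10.62 Y4.40 E0.8057
G1 X8.13 Y8.13 E0.8952
G1 X4.40 Y10.62 E0.9847
G1 X0.00 Y11.50 E1.0743
G1 X-4.40 Y10.62 E1.1638
G1 X-8.13 Y8.13 E1.2533
G1 X-10.62 Y4.40 E1.3428
G1 X-11.50 Y0.00 E1.4323

At z = 5.04 mm: the r=11.5 cylinder contributes a regular 16-gon of circumradius 11.5; the cube at (6, 13.5) does not reach this height (z outside [6, 19]); Merging all regions: only the r=11.5 cylinder is present, so the union is just that shape — 1 connected region. The outline is a single polygon with 16 vertices. Extrusion per mm of travel: 0.4 × 0.12 / (π × 0.875²) = 0.019956. Accumulating E over each segment gives final E = 1.4323.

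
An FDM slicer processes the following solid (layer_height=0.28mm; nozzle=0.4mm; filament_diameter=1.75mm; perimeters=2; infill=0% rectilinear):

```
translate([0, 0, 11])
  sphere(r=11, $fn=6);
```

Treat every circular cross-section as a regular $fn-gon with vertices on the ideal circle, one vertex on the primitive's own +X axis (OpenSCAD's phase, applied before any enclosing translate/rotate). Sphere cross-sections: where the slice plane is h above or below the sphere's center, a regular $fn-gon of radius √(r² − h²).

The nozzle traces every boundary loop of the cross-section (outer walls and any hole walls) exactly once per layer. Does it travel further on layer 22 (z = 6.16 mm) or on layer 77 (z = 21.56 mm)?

Layer 22 (z = 6.16): the r=11 sphere slices to a regular 6-gon of circumradius 9.878 (√(r²−h²) with h=4.84 from center) (perimeter = 2·6·9.878·sin(180°/6) = 59.27 mm). So its perimeter = 59.27 mm. Layer 77 (z = 21.56): the sphere: section is a regular 6-gon, circumradius = √(r²−h²) = √(11²−10.56²) = 3.080 (perimeter = 2·6·3.080·sin(180°/6) = 18.48 mm). So its perimeter = 18.48 mm. Layer 22 is larger (59.27 vs 18.48 mm).

layer 22 (z = 6.16 mm)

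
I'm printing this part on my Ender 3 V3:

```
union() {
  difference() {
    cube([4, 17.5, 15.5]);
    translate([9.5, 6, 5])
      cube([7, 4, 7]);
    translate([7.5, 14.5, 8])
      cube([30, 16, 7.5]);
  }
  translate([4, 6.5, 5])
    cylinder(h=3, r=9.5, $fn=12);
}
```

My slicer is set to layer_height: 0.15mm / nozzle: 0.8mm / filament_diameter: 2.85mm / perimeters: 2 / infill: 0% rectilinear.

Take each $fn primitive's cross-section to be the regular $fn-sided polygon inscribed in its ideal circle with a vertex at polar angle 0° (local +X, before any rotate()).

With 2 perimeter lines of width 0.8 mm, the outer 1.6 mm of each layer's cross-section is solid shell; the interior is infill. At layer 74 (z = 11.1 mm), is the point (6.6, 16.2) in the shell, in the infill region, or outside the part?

At z = 11.1 mm: the 4×17.5 cube contributes its full rectangle; the cube at (9.5, 6) is present — its section is the full 7×4 rectangle; the cube at (7.5, 14.5) (footprint 30×16) is included at this height; After the difference (first − rest): starting from the 4×17.5 cube, the 7×4 cube at (9.5, 6) misses the remaining region (no effect); the 30×16 cube at (7.5, 14.5) misses the remaining region (no effect) — 1 connected region; the cylinder at (4, 6.5) does not reach this height (z outside [5, 8]); Combining (union): only the result so far is present, so the union is just that shape — 1 connected region. Overall, the cross-section is a single solid region. The nearest boundary edge runs (4.00, 17.50)→(4.00, 0.00); distance from the point to it = 2.60 mm. The point is not inside any of the regions above, so it lies outside the cross-section (2.60 mm from the nearest boundary).

outside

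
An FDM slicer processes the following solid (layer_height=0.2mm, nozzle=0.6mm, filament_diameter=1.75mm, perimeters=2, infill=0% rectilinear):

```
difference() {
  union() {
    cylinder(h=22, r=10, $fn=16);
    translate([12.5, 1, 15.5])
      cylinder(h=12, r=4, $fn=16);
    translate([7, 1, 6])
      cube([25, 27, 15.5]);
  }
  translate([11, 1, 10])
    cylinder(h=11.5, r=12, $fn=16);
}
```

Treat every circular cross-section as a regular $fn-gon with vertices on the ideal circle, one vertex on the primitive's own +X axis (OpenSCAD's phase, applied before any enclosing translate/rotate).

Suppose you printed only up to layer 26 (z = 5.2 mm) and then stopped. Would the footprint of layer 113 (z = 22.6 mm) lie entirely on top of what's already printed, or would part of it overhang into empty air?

part overhangs

Compare the two slices. At z = 5.2: the cylinder: section is a regular 16-gon, circumradius r=10 (area = (16/2)·10.000²·sin(360°/16) = 306.15 mm²); the cylinder at (12.5, 1) does not reach this height (z outside [15.5, 27.5]); the cube at (7, 1) does not reach this height (z outside [6, 21.5]); Taking the union: only the r=10 cylinder is present, so the union is just that shape — area = 306.15 mm²; the cylinder at (11, 1) does not reach this height (z outside [10, 21.5]); Taking the first minus the rest: none of the subtracted shapes is present at this height, so that combined region is unchanged — area = 306.15 mm². At z = 22.6: the cylinder is not intersected at this z (z outside [0, 22]); the r=4 cylinder at (12.5, 1) gives a regular 16-gon of circumradius 4 (constant along its height) (area = (16/2)·4.000²·sin(360°/16) = 48.98 mm²); the cube at (7, 1) is absent (z outside [6, 21.5]); Merging all regions: only the r=4 cylinder at (12.5, 1) is present, so the union is just that shape — area = 48.98 mm²; the cylinder at (11, 1) is not intersected at this z (z outside [10, 21.5]); After the difference (first − rest): none of the subtracted shapes is present at this height, so the result so far is unchanged — area = 48.98 mm². Checking containment: at z = 22.6 the cross-section extends beyond the z = 5.2 cross-section by about 44.56 mm².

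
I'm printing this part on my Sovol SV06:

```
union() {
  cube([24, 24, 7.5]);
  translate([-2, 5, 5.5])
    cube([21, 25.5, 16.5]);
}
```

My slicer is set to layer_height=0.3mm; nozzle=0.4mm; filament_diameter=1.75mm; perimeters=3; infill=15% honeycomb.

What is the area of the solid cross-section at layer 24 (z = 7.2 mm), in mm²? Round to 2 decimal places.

750.50 mm²

At z = 7.2 mm: the cube (footprint 24×24) is included at this height (area 576.00 mm²); the cube at (-2, 5) is present — its section is the full 21×25.5 rectangle (area 535.50 mm²); Combining (union): the regions partially overlap — summed areas 1111.50 mm² minus the doubly-counted overlap 361.00 mm² gives 750.50 mm² — area = 750.50 mm². Overall, the cross-section is a single solid region. Net area = 750.50 mm².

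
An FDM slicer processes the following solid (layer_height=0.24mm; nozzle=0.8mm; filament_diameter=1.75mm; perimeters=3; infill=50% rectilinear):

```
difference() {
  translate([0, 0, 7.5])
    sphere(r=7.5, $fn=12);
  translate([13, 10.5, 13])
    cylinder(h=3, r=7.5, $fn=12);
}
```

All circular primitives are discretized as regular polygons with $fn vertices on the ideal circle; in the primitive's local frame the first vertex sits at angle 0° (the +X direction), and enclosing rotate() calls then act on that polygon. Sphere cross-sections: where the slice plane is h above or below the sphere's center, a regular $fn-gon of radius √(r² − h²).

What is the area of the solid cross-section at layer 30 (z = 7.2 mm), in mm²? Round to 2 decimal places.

168.48 mm²

At z = 7.2 mm: the r=7.5 sphere slices to a regular 12-gon of circumradius 7.494 (√(r²−h²) with h=0.3 from center) (area = (12/2)·7.494²·sin(360°/12) = 168.48 mm²); the cylinder at (13, 10.5) does not reach this height (z outside [13, 16]); Taking the first minus the rest: none of the subtracted shapes is present at this height, so the r=7.5 sphere is unchanged — area = 168.48 mm². Overall, the cross-section is a single solid region. Net area = 168.48 mm².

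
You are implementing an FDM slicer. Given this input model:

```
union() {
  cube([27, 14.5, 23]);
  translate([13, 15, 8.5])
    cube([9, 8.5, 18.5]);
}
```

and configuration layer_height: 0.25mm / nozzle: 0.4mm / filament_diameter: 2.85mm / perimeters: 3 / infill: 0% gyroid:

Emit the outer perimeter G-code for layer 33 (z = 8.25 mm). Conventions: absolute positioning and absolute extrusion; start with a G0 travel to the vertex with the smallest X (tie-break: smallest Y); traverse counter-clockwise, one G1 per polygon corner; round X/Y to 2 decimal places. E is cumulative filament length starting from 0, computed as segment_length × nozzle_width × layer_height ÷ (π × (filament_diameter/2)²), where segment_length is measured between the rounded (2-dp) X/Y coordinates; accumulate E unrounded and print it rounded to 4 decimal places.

G0 X0.00 Y0.00 Z8.25
G1 X27.00 Y0.00 E0.4232
G1 X27.00 Y14.50 E0.6505
G1 X0.00 Y14.50 E1.0738
G1 X0.00 Y0.00 E1.3011

At z = 8.25 mm: the cube (footprint 27×14.5) is included at this height; the cube at (13, 15) is not intersected at this z (z outside [8.5, 27]); Combining (union): only the 27×14.5 cube is present, so the union is just that shape — 1 connected region. The outline is a single polygon with 4 vertices. Extrusion per mm of travel: 0.4 × 0.25 / (π × 1.425²) = 0.015675. Accumulating E over each segment gives final E = 1.3011.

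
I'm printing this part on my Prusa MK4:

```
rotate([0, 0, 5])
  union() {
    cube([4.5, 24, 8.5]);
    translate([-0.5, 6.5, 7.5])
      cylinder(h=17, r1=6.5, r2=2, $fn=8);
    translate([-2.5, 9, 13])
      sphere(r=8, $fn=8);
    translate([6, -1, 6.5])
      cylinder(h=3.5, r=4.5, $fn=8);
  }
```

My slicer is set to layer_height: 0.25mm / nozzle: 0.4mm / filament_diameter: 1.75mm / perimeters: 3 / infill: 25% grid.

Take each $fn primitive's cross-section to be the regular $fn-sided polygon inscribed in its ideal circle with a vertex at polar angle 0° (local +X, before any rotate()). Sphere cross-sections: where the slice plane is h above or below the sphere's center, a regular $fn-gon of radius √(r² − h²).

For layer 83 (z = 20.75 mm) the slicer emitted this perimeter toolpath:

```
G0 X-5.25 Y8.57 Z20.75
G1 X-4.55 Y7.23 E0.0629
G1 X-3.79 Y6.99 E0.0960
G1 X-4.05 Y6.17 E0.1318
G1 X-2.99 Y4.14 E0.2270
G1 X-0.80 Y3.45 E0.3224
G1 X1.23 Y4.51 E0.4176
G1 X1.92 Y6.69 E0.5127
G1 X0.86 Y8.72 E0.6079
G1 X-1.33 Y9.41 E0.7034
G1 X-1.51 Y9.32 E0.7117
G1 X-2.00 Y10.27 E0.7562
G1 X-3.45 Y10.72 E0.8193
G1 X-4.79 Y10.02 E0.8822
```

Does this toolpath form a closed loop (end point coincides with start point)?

no

Start point (G0): (-5.25, 8.57). End point (last G1): the path does not return to the start — open.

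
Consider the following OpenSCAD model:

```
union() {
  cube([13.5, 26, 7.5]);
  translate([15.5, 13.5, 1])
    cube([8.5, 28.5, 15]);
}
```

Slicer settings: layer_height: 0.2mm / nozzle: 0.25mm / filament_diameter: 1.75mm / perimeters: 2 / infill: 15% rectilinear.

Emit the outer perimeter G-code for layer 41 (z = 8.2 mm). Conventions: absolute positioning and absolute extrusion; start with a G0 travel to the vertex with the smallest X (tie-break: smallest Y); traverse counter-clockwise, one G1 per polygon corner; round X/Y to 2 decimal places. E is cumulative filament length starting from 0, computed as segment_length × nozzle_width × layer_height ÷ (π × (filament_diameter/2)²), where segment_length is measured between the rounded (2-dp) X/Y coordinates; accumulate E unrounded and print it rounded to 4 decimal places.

At z = 8.2 mm: the cube does not reach this height (z outside [0, 7.5]); the cube at (15.5, 13.5) (footprint 8.5×28.5) is included at this height; Taking the union: only the 8.5×28.5 cube at (15.5, 13.5) is present, so the union is just that shape — 1 connected region. The outline is a single polygon with 4 vertices. Extrusion per mm of travel: 0.25 × 0.2 / (π × 0.875²) = 0.020788. Accumulating E over each segment gives final E = 1.5383.

G0 X15.50 Y13.50 Z8.20
G1 X24.00 Y13.50 E0.1767
G1 X24.00 Y42.00 E0.7691
G1 X15.50 Y42.00 E0.9458
G1 X15.50 Y13.50 E1.5383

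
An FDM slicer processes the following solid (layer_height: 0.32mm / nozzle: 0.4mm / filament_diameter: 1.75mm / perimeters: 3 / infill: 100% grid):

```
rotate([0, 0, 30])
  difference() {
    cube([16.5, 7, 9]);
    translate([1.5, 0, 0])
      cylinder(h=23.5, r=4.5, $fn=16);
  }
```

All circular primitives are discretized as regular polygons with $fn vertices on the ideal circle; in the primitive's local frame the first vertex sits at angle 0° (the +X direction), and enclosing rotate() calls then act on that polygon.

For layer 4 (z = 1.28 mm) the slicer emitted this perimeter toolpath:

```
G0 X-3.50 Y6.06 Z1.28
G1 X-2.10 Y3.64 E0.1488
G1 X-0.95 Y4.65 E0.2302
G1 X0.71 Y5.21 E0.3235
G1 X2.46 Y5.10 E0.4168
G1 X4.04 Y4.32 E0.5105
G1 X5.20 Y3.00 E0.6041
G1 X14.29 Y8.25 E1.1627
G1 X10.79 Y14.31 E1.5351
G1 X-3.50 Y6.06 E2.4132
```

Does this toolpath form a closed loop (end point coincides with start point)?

yes

Start point (G0): (-3.50, 6.06). End point (last G1): the path returns to the start — closed.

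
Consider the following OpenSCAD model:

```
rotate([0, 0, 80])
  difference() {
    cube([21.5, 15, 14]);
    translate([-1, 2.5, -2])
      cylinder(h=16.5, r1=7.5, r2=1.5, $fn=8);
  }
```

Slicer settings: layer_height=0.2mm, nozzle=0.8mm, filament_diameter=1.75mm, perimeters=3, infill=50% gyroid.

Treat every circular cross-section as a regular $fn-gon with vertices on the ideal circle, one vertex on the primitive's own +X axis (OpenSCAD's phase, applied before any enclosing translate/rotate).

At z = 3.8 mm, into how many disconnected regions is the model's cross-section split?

At z = 3.8 mm: the 21.5×15 cube contributes its full rectangle; the cone at (-1, 2.5): at t=0.352 of its height the radius interpolates to r₁+(r₂−r₁)t = 5.391, giving a regular 8-gon of that circumradius; Taking the first minus the rest: starting from the 21.5×15 cube, the cone at (-1, 2.5) partially overlaps it — only the 25.05 mm² overlap (of its 82.20 mm²) is removed, clipping the outline — 1 connected region; (whole slice rotated 80° about Z — lengths, areas and connectivity unchanged). The result has 1 disconnected region.

1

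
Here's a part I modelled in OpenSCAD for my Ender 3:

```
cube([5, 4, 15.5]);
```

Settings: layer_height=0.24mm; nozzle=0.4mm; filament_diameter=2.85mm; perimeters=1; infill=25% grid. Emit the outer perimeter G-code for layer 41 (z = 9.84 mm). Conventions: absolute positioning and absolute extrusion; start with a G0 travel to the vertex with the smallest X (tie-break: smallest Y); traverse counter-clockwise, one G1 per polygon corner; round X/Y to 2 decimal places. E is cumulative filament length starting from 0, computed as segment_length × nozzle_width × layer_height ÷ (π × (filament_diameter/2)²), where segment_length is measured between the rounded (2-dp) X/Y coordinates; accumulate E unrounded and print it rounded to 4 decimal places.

G0 X0.00 Y0.00 Z9.84
G1 X5.00 Y0.00 E0.0752
G1 X5.00 Y4.00 E0.1354
G1 X0.00 Y4.00 E0.2107
G1 X0.00 Y0.00 E0.2709

At z = 9.84 mm: the 5×4 cube contributes its full rectangle. The outline is a single polygon with 4 vertices. Extrusion per mm of travel: 0.4 × 0.24 / (π × 1.425²) = 0.015048. Accumulating E over each segment gives final E = 0.2709.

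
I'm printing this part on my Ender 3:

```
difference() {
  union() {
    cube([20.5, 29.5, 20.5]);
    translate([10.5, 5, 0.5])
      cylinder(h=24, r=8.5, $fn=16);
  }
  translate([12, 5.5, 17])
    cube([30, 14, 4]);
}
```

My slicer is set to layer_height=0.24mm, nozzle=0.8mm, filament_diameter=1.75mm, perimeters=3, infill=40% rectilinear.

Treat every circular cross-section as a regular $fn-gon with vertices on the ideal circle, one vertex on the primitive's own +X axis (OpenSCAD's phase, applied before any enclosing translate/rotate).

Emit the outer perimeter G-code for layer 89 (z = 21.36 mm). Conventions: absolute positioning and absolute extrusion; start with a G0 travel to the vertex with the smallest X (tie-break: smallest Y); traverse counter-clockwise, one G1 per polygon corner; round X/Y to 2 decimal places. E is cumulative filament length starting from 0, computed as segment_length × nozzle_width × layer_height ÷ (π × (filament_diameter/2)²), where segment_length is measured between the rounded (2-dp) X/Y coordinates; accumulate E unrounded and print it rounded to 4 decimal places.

At z = 21.36 mm: the cube is not intersected at this z (z outside [0, 20.5]); the r=8.5 cylinder at (10.5, 5) contributes a regular 16-gon of circumradius 8.5; Combining (union): only the r=8.5 cylinder at (10.5, 5) is present, so the union is just that shape — 1 connected region; the cube at (12, 5.5) is absent (z outside [17, 21]); Taking the first minus the rest: none of the subtracted shapes is present at this height, so that combined region is unchanged — 1 connected region. The outline is a single polygon with 16 vertices. Extrusion per mm of travel: 0.8 × 0.24 / (π × 0.875²) = 0.079824. Accumulating E over each segment gives final E = 4.2348.

G0 X2.00 Y5.00 Z21.36
G1 X2.65 Y1.75 E0.2646
G1 X4.49 Y-1.01 E0.5294
G1 X7.25 Y-2.85 E0.7941
G1 X10.50 Y-3.50 E1.0587
G1 X13.75 Y-2.85 E1.3233
G1 X16.51 Y-1.01 E1.5881
G1 X18.35 Y1.75 E1.8528
G1 X19.00 Y5.00 E2.1174
G1 X18.35 Y8.25 E2.3820
G1 X16.51 Y11.01 E2.6468
G1 X13.75 Y12.85 E2.9115
G1 X10.50 Y13.50 E3.1761
G1 X7.25 Y12.85 E3.4407
G1 X4.49 Y11.01 E3.7055
G1 X2.65 Y8.25 E3.9703
G1 X2.00 Y5.00 E4.2348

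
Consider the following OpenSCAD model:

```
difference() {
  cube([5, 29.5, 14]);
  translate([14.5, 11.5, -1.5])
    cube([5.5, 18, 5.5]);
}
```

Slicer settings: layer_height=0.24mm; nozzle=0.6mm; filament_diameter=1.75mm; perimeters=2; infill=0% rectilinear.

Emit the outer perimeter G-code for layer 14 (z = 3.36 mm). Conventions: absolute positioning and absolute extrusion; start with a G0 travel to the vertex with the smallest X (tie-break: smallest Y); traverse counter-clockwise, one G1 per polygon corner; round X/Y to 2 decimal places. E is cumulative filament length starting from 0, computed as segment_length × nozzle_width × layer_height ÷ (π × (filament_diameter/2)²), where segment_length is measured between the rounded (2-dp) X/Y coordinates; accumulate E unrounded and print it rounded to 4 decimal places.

G0 X0.00 Y0.00 Z3.36
G1 X5.00 Y0.00 E0.2993
G1 X5.00 Y29.50 E2.0655
G1 X0.00 Y29.50 E2.3648
G1 X0.00 Y0.00 E4.1309

At z = 3.36 mm: the 5×29.5 cube contributes its full rectangle; the 5.5×18 cube at (14.5, 11.5) contributes its full rectangle; After the difference (first − rest): starting from the 5×29.5 cube, the 5.5×18 cube at (14.5, 11.5) misses the remaining region (no effect) — 1 connected region. The outline is a single polygon with 4 vertices. Extrusion per mm of travel: 0.6 × 0.24 / (π × 0.875²) = 0.059868. Accumulating E over each segment gives final E = 4.1309.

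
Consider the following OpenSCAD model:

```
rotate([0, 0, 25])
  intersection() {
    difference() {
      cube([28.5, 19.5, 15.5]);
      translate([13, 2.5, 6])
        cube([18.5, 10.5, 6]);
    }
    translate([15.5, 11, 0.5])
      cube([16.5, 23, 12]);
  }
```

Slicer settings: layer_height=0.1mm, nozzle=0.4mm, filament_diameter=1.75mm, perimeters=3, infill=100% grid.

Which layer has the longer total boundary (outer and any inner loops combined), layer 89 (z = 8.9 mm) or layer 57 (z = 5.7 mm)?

layer 57 (z = 5.7 mm)

Layer 89 (z = 8.9): the cube (footprint 28.5×19.5) is included at this height (perimeter 96.00 mm); the 18.5×10.5 cube at (13, 2.5) contributes its full rectangle (perimeter 58.00 mm); Subtracting the remaining from the first: starting from the 28.5×19.5 cube, the 18.5×10.5 cube at (13, 2.5) partially overlaps it — only the 162.75 mm² overlap (of its 194.25 mm²) is removed, clipping the outline — boundary = 127.00 mm; the cube at (15.5, 11) (footprint 16.5×23) is included at this height (perimeter 79.00 mm); Taking the intersection: the 16.5×23 cube at (15.5, 11) partially overlaps that combined region; clipping to the common part keeps 84.50 mm² — boundary = 39.00 mm; (rotated 25° about Z; rotation is an isometry so areas/perimeters/island counts are preserved). So its perimeter = 39.00 mm. Layer 57 (z = 5.7): the 28.5×19.5 cube contributes its full rectangle (perimeter 96.00 mm); the cube at (13, 2.5) does not reach this height (z outside [6, 12]); After the difference (first − rest): none of the subtracted shapes is present at this height, so the 28.5×19.5 cube is unchanged — boundary = 96.00 mm; the cube at (15.5, 11) is present — its section is the full 16.5×23 rectangle (perimeter 79.00 mm); Taking the intersection: the 16.5×23 cube at (15.5, 11) partially overlaps that combined region; clipping to the common part keeps 110.50 mm² — boundary = 43.00 mm; (rotated 25° about Z; rotation is an isometry so areas/perimeters/island counts are preserved). So its perimeter = 43.00 mm. Layer 57 is larger (43.00 vs 39.00 mm).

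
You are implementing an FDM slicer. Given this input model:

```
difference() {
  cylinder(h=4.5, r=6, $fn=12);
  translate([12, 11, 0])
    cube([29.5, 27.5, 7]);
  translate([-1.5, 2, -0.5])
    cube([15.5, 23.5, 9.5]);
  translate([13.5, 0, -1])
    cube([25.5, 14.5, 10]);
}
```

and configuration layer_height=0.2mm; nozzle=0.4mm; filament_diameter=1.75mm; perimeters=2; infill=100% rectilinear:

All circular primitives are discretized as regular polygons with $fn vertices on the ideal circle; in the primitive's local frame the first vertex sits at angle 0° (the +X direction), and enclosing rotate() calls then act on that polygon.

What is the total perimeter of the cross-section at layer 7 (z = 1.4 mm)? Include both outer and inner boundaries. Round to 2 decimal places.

At z = 1.4 mm: the r=6 cylinder contributes a regular 12-gon of circumradius 6 (perimeter = 2·12·6.000·sin(180°/12) = 37.27 mm); the 29.5×27.5 cube at (12, 11) contributes its full rectangle (perimeter 114.00 mm); the cube at (-1.5, 2) (footprint 15.5×23.5) is included at this height (perimeter 78.00 mm); the 25.5×14.5 cube at (13.5, 0) contributes its full rectangle (perimeter 80.00 mm); Subtracting the remaining from the first: starting from the r=6 cylinder, the 29.5×27.5 cube at (12, 11) misses the remaining region (no effect); the 15.5×23.5 cube at (-1.5, 2) partially overlaps it — only the 21.23 mm² overlap (of its 364.25 mm²) is removed, clipping the outline; the 25.5×14.5 cube at (13.5, 0) misses the remaining region (no effect) — boundary = 39.03 mm. Overall, the cross-section is a single solid region. Total boundary length (outer) = 39.03 mm.

39.03 mm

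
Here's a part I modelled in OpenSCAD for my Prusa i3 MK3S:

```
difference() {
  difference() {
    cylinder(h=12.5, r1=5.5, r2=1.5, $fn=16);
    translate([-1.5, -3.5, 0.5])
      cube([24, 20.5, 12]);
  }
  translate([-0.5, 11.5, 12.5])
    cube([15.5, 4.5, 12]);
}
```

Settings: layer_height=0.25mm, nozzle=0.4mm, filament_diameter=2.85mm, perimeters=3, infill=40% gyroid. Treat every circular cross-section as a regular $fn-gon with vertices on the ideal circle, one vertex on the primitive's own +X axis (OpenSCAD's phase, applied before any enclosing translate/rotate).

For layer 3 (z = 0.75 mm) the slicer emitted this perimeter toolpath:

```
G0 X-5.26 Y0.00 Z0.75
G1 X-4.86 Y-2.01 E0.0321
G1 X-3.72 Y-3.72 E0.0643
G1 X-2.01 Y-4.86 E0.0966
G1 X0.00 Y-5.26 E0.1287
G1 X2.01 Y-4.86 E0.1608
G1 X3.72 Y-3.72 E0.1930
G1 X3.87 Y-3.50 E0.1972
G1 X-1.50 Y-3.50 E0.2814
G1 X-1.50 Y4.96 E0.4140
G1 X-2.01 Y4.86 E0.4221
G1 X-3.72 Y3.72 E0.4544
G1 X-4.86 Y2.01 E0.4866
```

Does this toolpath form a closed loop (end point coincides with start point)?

Start point (G0): (-5.26, 0.00). End point (last G1): the path does not return to the start — open.

no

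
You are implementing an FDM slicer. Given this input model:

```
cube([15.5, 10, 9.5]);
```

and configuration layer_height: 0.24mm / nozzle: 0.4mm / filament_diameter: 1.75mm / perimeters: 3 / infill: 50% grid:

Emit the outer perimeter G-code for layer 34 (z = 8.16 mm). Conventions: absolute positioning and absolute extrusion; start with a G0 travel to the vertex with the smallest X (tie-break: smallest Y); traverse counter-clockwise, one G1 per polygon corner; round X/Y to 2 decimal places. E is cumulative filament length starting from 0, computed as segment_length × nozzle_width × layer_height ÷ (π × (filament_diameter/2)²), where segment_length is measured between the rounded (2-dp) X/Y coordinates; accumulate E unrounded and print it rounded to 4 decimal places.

At z = 8.16 mm: the cube is present — its section is the full 15.5×10 rectangle. The outline is a single polygon with 4 vertices. Extrusion per mm of travel: 0.4 × 0.24 / (π × 0.875²) = 0.039912. Accumulating E over each segment gives final E = 2.0355.

G0 X0.00 Y0.00 Z8.16
G1 X15.50 Y0.00 E0.6186
G1 X15.50 Y10.00 E1.0178
G1 X0.00 Y10.00 E1.6364
G1 X0.00 Y0.00 E2.0355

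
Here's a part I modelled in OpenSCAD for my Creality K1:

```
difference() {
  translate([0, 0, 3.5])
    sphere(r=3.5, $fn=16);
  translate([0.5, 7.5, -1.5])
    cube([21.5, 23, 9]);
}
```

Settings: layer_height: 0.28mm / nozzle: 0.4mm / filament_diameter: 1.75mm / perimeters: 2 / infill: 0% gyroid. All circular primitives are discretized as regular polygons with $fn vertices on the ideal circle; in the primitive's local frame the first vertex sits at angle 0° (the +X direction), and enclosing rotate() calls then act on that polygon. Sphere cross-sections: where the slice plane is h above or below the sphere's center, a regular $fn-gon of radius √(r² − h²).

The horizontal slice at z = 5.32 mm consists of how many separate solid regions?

1

At z = 5.32 mm: the r=3.5 sphere contributes a regular 16-gon of circumradius √(3.5²−1.82²) = 2.990; the cube at (0.5, 7.5) (footprint 21.5×23) is included at this height; Taking the first minus the rest: starting from the r=3.5 sphere, the 21.5×23 cube at (0.5, 7.5) misses the remaining region (no effect) — 1 connected region. The result has 1 disconnected region.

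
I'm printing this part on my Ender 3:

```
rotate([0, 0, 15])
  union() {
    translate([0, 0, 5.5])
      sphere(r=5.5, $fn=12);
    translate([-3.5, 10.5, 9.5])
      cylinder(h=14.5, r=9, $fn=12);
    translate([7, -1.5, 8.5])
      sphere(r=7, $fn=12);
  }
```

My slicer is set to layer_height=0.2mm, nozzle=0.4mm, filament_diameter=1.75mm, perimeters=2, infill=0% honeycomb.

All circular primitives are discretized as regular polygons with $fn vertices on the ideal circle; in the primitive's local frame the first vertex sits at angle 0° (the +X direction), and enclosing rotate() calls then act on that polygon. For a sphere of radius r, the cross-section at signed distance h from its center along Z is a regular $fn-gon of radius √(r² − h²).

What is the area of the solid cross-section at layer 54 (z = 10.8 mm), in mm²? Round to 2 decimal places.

At z = 10.8 mm: the r=5.5 sphere slices to a regular 12-gon of circumradius 1.470 (√(r²−h²) with h=5.3 from center) (area = (12/2)·1.470²·sin(360°/12) = 6.48 mm²); the r=9 cylinder at (-3.5, 10.5) gives a regular 12-gon of circumradius 9 (constant along its height) (area = (12/2)·9.000²·sin(360°/12) = 243.00 mm²); the r=7 sphere at (7, -1.5) slices to a regular 12-gon of circumradius 6.611 (√(r²−h²) with h=2.3 from center) (area = (12/2)·6.611²·sin(360°/12) = 131.13 mm²); Merging all regions: the regions partially overlap — summed areas 380.61 mm² minus the doubly-counted overlap 1.16 mm² gives 379.45 mm² — area = 379.45 mm²; (whole slice rotated 15° about Z — lengths, areas and connectivity unchanged). Overall, the cross-section has 2 separate islands. Net area = 379.45 mm².

379.45 mm²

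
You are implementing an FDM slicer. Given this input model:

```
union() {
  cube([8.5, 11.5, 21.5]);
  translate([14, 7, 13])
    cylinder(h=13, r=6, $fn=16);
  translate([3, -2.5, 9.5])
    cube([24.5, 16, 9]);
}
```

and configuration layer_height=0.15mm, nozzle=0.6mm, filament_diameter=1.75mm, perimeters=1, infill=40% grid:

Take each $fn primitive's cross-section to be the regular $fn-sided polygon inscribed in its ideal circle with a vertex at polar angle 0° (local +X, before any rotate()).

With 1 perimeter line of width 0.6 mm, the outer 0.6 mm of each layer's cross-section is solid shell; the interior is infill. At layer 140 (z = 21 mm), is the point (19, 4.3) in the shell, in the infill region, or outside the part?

At z = 21 mm: the 8.5×11.5 cube contributes its full rectangle; the r=6 cylinder at (14, 7) contributes a regular 16-gon of circumradius 6; the cube at (3, -2.5) is absent (z outside [9.5, 18.5]); Taking the union: the regions partially overlap (shared area 1.25 mm²), so overlapping operands fuse into one piece — 1 connected region. Overall, the cross-section is a single solid region. The nearest boundary edge runs (19.54, 4.70)→(18.24, 2.76); distance from the point to it = 0.23 mm. The point is inside the cross-section, 0.23 mm from the nearest boundary — within the 0.6 mm shell band (1 × 0.6).

shell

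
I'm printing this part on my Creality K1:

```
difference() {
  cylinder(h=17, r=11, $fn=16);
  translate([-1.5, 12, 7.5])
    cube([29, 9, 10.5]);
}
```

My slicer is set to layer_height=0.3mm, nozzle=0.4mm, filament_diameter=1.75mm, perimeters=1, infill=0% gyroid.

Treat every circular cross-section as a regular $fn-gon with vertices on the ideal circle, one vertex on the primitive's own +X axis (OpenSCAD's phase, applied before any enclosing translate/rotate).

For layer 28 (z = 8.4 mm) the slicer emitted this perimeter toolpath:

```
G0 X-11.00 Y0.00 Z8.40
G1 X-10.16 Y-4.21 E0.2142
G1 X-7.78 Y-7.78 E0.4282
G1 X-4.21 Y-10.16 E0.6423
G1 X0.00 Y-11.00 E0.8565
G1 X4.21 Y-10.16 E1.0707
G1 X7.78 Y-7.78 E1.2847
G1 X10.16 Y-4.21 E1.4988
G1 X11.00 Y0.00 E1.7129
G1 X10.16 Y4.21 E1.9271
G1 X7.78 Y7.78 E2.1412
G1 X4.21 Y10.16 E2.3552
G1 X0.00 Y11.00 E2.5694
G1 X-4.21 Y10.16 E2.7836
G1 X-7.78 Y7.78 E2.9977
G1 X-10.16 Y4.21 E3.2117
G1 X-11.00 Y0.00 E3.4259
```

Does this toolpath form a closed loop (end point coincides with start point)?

yes

Start point (G0): (-11.00, 0.00). End point (last G1): the path returns to the start — closed.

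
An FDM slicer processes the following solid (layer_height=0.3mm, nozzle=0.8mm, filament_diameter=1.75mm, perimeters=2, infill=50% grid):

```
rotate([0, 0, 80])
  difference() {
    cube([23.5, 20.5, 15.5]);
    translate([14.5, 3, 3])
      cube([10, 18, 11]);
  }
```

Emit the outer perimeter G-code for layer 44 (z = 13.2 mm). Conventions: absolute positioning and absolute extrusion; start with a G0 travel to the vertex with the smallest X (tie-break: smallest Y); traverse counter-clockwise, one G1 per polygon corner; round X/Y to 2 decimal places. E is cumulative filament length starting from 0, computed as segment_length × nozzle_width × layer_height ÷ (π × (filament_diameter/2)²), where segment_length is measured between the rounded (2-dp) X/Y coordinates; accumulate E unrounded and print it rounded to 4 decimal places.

At z = 13.2 mm: the 23.5×20.5 cube contributes its full rectangle; the cube at (14.5, 3) is present — its section is the full 10×18 rectangle; Taking the first minus the rest: starting from the 23.5×20.5 cube, the 10×18 cube at (14.5, 3) partially overlaps it — only the 157.50 mm² overlap (of its 180.00 mm²) is removed, clipping the outline — 1 connected region; (rotated 80° about Z; rotation is an isometry so areas/perimeters/island counts are preserved). The outline is a single polygon with 6 vertices. Extrusion per mm of travel: 0.8 × 0.3 / (π × 0.875²) = 0.099780. Accumulating E over each segment gives final E = 8.7795.

G0 X-20.19 Y3.56 Z13.20
G1 X0.00 Y0.00 E2.0456
G1 X4.08 Y23.14 E4.3902
G1 X1.13 Y23.66 E4.6891
G1 X-0.44 Y14.80 E5.5869
G1 X-17.67 Y17.84 E7.3327
G1 X-20.19 Y3.56 E8.7795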